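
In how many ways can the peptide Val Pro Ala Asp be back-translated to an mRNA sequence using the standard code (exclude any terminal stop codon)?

128

Val: 4 codons.
Pro: 4 codons.
Ala: 4 codons.
Asp: 2 codons.
4 × 4 × 4 × 2 = 128.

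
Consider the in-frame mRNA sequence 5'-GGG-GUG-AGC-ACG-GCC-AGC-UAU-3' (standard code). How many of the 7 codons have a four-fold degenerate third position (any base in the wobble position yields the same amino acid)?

Codon 1 GGG (Gly): third position 4-fold.
Codon 2 GUG (Val): third position 4-fold.
Codon 3 AGC (Ser): third position 2-fold.
Codon 4 ACG (Thr): third position 4-fold.
Codon 5 GCC (Ala): third position 4-fold.
Codon 6 AGC (Ser): third position 2-fold.
Codon 7 UAU (Tyr): third position 2-fold.
Four-fold degenerate third positions: 4.

4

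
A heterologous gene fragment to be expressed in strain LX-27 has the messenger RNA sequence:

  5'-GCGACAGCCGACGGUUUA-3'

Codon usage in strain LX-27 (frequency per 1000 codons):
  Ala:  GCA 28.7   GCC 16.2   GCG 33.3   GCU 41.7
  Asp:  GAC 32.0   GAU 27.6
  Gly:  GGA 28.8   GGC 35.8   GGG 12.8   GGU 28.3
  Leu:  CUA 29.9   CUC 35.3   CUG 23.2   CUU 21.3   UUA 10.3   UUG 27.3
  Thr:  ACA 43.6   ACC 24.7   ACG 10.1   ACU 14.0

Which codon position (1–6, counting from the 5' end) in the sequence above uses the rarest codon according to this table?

6

Codon 1 GCG (Ala): 33.3 per 1000.
Codon 2 ACA (Thr): 43.6 per 1000.
Codon 3 GCC (Ala): 16.2 per 1000.
Codon 4 GAC (Asp): 32.0 per 1000.
Codon 5 GGU (Gly): 28.3 per 1000.
Codon 6 UUA (Leu): 10.3 per 1000.
Lowest frequency is 10.3 at codon 6.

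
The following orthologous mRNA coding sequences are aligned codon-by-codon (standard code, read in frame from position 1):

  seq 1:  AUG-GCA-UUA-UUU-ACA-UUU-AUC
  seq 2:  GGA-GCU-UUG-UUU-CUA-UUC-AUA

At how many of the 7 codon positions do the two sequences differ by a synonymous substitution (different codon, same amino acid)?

Codon 1: AUG Met / GGA Gly — nonsynonymous.
Codon 2: GCA Ala / GCU Ala — synonymous.
Codon 3: UUA Leu / UUG Leu — synonymous.
Codon 4: UUU Phe / UUU Phe — identical.
Codon 5: ACA Thr / CUA Leu — nonsynonymous.
Codon 6: UUU Phe / UUC Phe — synonymous.
Codon 7: AUC Ile / AUA Ile — synonymous.
Synonymous differences: 4.

4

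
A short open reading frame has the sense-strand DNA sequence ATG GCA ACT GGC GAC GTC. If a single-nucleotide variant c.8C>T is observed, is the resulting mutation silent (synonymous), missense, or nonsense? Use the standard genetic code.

missense

Position 8 falls in codon 3: ACT → Thr.
After the substitution the codon is ATT → Ile.
Thr ≠ Ile, so this is a missense mutation.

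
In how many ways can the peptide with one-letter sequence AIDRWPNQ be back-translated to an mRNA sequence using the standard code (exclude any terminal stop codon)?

Ala: 4 codons.
Ile: 3 codons.
Asp: 2 codons.
Arg: 6 codons.
Trp: 1 codon.
Pro: 4 codons.
Asn: 2 codons.
Gln: 2 codons.
4 × 3 × 2 × 6 × 1 × 4 × 2 × 2 = 2304.

2304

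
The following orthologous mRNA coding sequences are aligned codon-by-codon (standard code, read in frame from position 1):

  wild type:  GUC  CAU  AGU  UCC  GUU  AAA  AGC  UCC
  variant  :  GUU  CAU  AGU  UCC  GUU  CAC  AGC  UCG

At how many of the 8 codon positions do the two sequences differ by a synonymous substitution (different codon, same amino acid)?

2

Codon 1: GUC Val / GUU Val — synonymous.
Codon 2: CAU His / CAU His — identical.
Codon 3: AGU Ser / AGU Ser — identical.
Codon 4: UCC Ser / UCC Ser — identical.
Codon 5: GUU Val / GUU Val — identical.
Codon 6: AAA Lys / CAC His — nonsynonymous.
Codon 7: AGC Ser / AGC Ser — identical.
Codon 8: UCC Ser / UCG Ser — synonymous.
Synonymous differences: 2.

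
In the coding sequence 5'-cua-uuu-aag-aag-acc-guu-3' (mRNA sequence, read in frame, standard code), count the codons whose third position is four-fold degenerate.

3

Codon 1 CUA (Leu): third position 4-fold.
Codon 2 UUU (Phe): third position 2-fold.
Codon 3 AAG (Lys): third position 2-fold.
Codon 4 AAG (Lys): third position 2-fold.
Codon 5 ACC (Thr): third position 4-fold.
Codon 6 GUU (Val): third position 4-fold.
Four-fold degenerate third positions: 3.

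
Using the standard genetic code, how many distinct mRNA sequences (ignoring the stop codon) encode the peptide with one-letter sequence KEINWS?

Lys: 2 codons.
Glu: 2 codons.
Ile: 3 codons.
Asn: 2 codons.
Trp: 1 codon.
Ser: 6 codons.
2 × 2 × 3 × 2 × 1 × 6 = 144.

144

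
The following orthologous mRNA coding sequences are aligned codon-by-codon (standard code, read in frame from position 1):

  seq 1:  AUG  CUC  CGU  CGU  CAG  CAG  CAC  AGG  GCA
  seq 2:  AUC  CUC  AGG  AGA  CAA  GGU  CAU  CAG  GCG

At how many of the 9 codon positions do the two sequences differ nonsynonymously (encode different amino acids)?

Codon 1: AUG Met / AUC Ile — nonsynonymous.
Codon 2: CUC Leu / CUC Leu — identical.
Codon 3: CGU Arg / AGG Arg — synonymous.
Codon 4: CGU Arg / AGA Arg — synonymous.
Codon 5: CAG Gln / CAA Gln — synonymous.
Codon 6: CAG Gln / GGU Gly — nonsynonymous.
Codon 7: CAC His / CAU His — synonymous.
Codon 8: AGG Arg / CAG Gln — nonsynonymous.
Codon 9: GCA Ala / GCG Ala — synonymous.
Nonsynonymous differences: 3.

3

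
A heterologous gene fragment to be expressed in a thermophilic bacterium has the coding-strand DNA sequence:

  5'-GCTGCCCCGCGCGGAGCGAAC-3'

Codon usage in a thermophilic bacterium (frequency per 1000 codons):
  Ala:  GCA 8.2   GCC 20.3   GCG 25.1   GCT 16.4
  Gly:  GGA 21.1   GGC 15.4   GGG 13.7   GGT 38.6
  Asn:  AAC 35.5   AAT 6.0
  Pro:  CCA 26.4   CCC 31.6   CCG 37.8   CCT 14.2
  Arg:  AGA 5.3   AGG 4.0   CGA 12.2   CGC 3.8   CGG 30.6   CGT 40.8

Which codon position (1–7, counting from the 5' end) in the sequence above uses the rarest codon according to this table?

Codon 1 GCT (Ala): 16.4 per 1000.
Codon 2 GCC (Ala): 20.3 per 1000.
Codon 3 CCG (Pro): 37.8 per 1000.
Codon 4 CGC (Arg): 3.8 per 1000.
Codon 5 GGA (Gly): 21.1 per 1000.
Codon 6 GCG (Ala): 25.1 per 1000.
Codon 7 AAC (Asn): 35.5 per 1000.
Lowest frequency is 3.8 at codon 4.

4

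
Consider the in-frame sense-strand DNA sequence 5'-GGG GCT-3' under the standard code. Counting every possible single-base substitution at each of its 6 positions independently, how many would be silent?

6

Codon 1 (GGG, Gly): 3 synonymous substitutions.
Codon 2 (GCT, Ala): 3 synonymous substitutions.
Total: 3 + 3 = 6.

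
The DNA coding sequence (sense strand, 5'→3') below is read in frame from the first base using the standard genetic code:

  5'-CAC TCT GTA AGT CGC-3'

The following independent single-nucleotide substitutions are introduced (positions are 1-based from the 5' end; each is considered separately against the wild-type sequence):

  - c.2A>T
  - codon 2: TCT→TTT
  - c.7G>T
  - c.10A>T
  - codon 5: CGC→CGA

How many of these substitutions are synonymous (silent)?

Codon 1: CAC (His) → CTC (Leu) — missense.
Codon 2: TCT (Ser) → TTT (Phe) — missense.
Codon 3: GTA (Val) → TTA (Leu) — missense.
Codon 4: AGT (Ser) → TGT (Cys) — missense.
Codon 5: CGC (Arg) → CGA (Arg) — synonymous.
Synonymous: 1 of 5.

1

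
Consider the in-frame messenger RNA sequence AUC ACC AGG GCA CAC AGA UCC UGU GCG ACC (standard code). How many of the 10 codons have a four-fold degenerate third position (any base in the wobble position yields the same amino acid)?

Codon 1 AUC (Ile): third position 3-fold.
Codon 2 ACC (Thr): third position 4-fold.
Codon 3 AGG (Arg): third position 2-fold.
Codon 4 GCA (Ala): third position 4-fold.
Codon 5 CAC (His): third position 2-fold.
Codon 6 AGA (Arg): third position 2-fold.
Codon 7 UCC (Ser): third position 4-fold.
Codon 8 UGU (Cys): third position 2-fold.
Codon 9 GCG (Ala): third position 4-fold.
Codon 10 ACC (Thr): third position 4-fold.
Four-fold degenerate third positions: 5.

5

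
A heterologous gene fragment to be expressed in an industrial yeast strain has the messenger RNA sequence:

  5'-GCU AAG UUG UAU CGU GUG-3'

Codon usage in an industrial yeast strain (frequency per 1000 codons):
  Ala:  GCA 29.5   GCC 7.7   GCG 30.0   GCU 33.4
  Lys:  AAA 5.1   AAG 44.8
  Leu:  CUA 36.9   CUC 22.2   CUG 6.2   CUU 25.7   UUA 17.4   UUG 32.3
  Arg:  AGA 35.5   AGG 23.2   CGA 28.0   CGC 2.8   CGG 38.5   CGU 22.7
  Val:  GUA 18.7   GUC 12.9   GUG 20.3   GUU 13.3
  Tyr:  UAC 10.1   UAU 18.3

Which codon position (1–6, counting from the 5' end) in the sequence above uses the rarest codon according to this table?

4

Codon 1 GCU (Ala): 33.4 per 1000.
Codon 2 AAG (Lys): 44.8 per 1000.
Codon 3 UUG (Leu): 32.3 per 1000.
Codon 4 UAU (Tyr): 18.3 per 1000.
Codon 5 CGU (Arg): 22.7 per 1000.
Codon 6 GUG (Val): 20.3 per 1000.
Lowest frequency is 18.3 at codon 4.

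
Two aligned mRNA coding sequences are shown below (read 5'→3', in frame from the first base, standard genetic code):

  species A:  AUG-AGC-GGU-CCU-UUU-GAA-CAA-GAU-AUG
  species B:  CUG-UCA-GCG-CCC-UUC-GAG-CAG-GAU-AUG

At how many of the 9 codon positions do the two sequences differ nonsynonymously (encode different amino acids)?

2

Codon 1: AUG Met / CUG Leu — nonsynonymous.
Codon 2: AGC Ser / UCA Ser — synonymous.
Codon 3: GGU Gly / GCG Ala — nonsynonymous.
Codon 4: CCU Pro / CCC Pro — synonymous.
Codon 5: UUU Phe / UUC Phe — synonymous.
Codon 6: GAA Glu / GAG Glu — synonymous.
Codon 7: CAA Gln / CAG Gln — synonymous.
Codon 8: GAU Asp / GAU Asp — identical.
Codon 9: AUG Met / AUG Met — identical.
Nonsynonymous differences: 2.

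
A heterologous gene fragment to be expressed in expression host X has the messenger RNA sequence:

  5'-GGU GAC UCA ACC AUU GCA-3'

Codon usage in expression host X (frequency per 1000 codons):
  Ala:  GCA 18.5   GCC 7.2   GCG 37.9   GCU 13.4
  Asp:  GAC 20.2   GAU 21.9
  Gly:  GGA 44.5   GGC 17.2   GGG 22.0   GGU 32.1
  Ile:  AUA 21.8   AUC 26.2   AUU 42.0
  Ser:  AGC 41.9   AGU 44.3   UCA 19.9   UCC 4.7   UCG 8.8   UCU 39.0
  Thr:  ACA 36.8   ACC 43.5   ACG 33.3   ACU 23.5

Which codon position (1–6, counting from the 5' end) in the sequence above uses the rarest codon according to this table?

Codon 1 GGU (Gly): 32.1 per 1000.
Codon 2 GAC (Asp): 20.2 per 1000.
Codon 3 UCA (Ser): 19.9 per 1000.
Codon 4 ACC (Thr): 43.5 per 1000.
Codon 5 AUU (Ile): 42.0 per 1000.
Codon 6 GCA (Ala): 18.5 per 1000.
Lowest frequency is 18.5 at codon 6.

6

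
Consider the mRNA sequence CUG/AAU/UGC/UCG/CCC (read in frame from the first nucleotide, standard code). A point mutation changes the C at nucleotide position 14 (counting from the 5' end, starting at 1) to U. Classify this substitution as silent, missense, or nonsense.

missense

Position 14 falls in codon 5: CCC → Pro.
After the substitution the codon is CUC → Leu.
Pro ≠ Leu, so this is a missense mutation.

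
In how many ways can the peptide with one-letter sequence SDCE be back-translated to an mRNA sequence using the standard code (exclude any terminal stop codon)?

48

Ser: 6 codons.
Asp: 2 codons.
Cys: 2 codons.
Glu: 2 codons.
6 × 2 × 2 × 2 = 48.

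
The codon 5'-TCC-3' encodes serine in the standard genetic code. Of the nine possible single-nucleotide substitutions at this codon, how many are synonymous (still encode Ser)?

Position 1: none → 0 synonymous.
Position 2: none → 0 synonymous.
Position 3: TCT, TCA, TCG → 3 synonymous.
Total: 0 + 0 + 3 = 3.

3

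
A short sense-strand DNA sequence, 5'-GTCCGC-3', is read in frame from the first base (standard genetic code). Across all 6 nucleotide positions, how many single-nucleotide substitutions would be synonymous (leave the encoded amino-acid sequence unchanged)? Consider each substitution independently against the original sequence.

6

Codon 1 (GTC, Val): 3 synonymous substitutions.
Codon 2 (CGC, Arg): 3 synonymous substitutions.
Total: 3 + 3 = 6.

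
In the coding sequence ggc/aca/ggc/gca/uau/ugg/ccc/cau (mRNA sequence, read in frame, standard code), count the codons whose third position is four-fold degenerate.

Codon 1 GGC (Gly): third position 4-fold.
Codon 2 ACA (Thr): third position 4-fold.
Codon 3 GGC (Gly): third position 4-fold.
Codon 4 GCA (Ala): third position 4-fold.
Codon 5 UAU (Tyr): third position 2-fold.
Codon 6 UGG (Trp): third position 1-fold.
Codon 7 CCC (Pro): third position 4-fold.
Codon 8 CAU (His): third position 2-fold.
Four-fold degenerate third positions: 5.

5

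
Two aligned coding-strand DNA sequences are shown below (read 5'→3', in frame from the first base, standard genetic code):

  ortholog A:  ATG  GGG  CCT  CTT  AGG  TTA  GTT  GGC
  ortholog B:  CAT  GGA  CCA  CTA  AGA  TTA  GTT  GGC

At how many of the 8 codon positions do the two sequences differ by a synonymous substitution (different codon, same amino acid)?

4

Codon 1: ATG Met / CAT His — nonsynonymous.
Codon 2: GGG Gly / GGA Gly — synonymous.
Codon 3: CCT Pro / CCA Pro — synonymous.
Codon 4: CTT Leu / CTA Leu — synonymous.
Codon 5: AGG Arg / AGA Arg — synonymous.
Codon 6: TTA Leu / TTA Leu — identical.
Codon 7: GTT Val / GTT Val — identical.
Codon 8: GGC Gly / GGC Gly — identical.
Synonymous differences: 4.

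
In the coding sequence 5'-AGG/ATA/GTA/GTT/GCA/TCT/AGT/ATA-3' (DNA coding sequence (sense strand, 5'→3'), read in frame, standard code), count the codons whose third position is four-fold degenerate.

4

Codon 1 AGG (Arg): third position 2-fold.
Codon 2 ATA (Ile): third position 3-fold.
Codon 3 GTA (Val): third position 4-fold.
Codon 4 GTT (Val): third position 4-fold.
Codon 5 GCA (Ala): third position 4-fold.
Codon 6 TCT (Ser): third position 4-fold.
Codon 7 AGT (Ser): third position 2-fold.
Codon 8 ATA (Ile): third position 3-fold.
Four-fold degenerate third positions: 4.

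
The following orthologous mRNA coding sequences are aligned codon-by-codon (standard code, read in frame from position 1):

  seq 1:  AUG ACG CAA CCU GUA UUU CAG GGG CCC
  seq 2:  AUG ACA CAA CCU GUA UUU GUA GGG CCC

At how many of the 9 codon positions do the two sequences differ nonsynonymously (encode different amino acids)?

Codon 1: AUG Met / AUG Met — identical.
Codon 2: ACG Thr / ACA Thr — synonymous.
Codon 3: CAA Gln / CAA Gln — identical.
Codon 4: CCU Pro / CCU Pro — identical.
Codon 5: GUA Val / GUA Val — identical.
Codon 6: UUU Phe / UUU Phe — identical.
Codon 7: CAG Gln / GUA Val — nonsynonymous.
Codon 8: GGG Gly / GGG Gly — identical.
Codon 9: CCC Pro / CCC Pro — identical.
Nonsynonymous differences: 1.

1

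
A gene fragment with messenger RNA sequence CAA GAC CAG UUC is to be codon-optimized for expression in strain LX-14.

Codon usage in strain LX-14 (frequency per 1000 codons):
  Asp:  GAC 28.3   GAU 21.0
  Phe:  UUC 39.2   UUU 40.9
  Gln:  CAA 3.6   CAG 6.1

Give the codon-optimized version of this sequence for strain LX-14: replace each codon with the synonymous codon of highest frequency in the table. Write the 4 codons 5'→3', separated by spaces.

Codon 1 (Gln): best is CAG at 6.1.
Codon 2 (Asp): best is GAC at 28.3.
Codon 3 (Gln): best is CAG at 6.1.
Codon 4 (Phe): best is UUU at 40.9.

CAG GAC CAG UUU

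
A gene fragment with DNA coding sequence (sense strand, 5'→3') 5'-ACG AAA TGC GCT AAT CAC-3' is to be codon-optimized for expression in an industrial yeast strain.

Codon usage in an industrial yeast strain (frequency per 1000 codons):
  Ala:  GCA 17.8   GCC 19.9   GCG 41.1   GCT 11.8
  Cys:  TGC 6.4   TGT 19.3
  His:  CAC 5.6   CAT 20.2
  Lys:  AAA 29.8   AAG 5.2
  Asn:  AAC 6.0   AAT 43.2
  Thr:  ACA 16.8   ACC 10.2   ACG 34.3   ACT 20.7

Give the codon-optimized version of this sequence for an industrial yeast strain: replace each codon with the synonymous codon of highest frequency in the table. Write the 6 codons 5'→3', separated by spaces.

ACG AAA TGT GCG AAT CAT

Codon 1 (Thr): best is ACG at 34.3.
Codon 2 (Lys): best is AAA at 29.8.
Codon 3 (Cys): best is TGT at 19.3.
Codon 4 (Ala): best is GCG at 41.1.
Codon 5 (Asn): best is AAT at 43.2.
Codon 6 (His): best is CAT at 20.2.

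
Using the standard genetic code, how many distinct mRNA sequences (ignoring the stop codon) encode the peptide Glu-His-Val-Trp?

Glu: 2 codons.
His: 2 codons.
Val: 4 codons.
Trp: 1 codon.
2 × 2 × 4 × 1 = 16.

16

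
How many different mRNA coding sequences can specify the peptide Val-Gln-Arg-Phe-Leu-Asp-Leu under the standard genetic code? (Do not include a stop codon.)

Val: 4 codons.
Gln: 2 codons.
Arg: 6 codons.
Phe: 2 codons.
Leu: 6 codons.
Asp: 2 codons.
Leu: 6 codons.
4 × 2 × 6 × 2 × 6 × 2 × 6 = 6912.

6912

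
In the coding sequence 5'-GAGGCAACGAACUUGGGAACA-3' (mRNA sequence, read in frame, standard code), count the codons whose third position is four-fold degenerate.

Codon 1 GAG (Glu): third position 2-fold.
Codon 2 GCA (Ala): third position 4-fold.
Codon 3 ACG (Thr): third position 4-fold.
Codon 4 AAC (Asn): third position 2-fold.
Codon 5 UUG (Leu): third position 2-fold.
Codon 6 GGA (Gly): third position 4-fold.
Codon 7 ACA (Thr): third position 4-fold.
Four-fold degenerate third positions: 4.

4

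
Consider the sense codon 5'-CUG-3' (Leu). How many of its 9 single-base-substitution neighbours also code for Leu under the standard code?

Position 1: UUG → 1 synonymous.
Position 2: none → 0 synonymous.
Position 3: CUU, CUC, CUA → 3 synonymous.
Total: 1 + 0 + 3 = 4.

4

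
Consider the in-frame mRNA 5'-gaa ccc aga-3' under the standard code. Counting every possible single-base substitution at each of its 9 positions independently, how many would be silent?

6

Codon 1 (GAA, Glu): 1 synonymous substitution.
Codon 2 (CCC, Pro): 3 synonymous substitutions.
Codon 3 (AGA, Arg): 2 synonymous substitutions.
Total: 1 + 3 + 2 = 6.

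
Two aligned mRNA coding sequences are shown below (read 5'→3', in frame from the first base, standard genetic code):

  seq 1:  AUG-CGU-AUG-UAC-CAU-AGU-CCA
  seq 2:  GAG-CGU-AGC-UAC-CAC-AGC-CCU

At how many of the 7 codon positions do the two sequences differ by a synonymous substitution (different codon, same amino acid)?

Codon 1: AUG Met / GAG Glu — nonsynonymous.
Codon 2: CGU Arg / CGU Arg — identical.
Codon 3: AUG Met / AGC Ser — nonsynonymous.
Codon 4: UAC Tyr / UAC Tyr — identical.
Codon 5: CAU His / CAC His — synonymous.
Codon 6: AGU Ser / AGC Ser — synonymous.
Codon 7: CCA Pro / CCU Pro — synonymous.
Synonymous differences: 3.

3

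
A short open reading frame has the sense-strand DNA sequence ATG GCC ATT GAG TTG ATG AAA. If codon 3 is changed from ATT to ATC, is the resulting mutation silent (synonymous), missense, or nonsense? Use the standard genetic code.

Position 9 falls in codon 3: ATT → Ile.
After the substitution the codon is ATC → Ile.
Both encode Ile, so the change is synonymous.

silent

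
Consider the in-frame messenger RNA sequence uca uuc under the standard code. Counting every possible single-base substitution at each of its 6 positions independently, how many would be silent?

4

Codon 1 (UCA, Ser): 3 synonymous substitutions.
Codon 2 (UUC, Phe): 1 synonymous substitution.
Total: 3 + 1 = 4.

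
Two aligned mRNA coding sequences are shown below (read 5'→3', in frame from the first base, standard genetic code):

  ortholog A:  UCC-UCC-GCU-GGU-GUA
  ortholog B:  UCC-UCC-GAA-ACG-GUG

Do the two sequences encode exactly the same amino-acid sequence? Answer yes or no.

Codon 1: UCC Ser / UCC Ser — identical.
Codon 2: UCC Ser / UCC Ser — identical.
Codon 3: GCU Ala / GAA Glu — nonsynonymous.
Codon 4: GGU Gly / ACG Thr — nonsynonymous.
Codon 5: GUA Val / GUG Val — synonymous.
Nonsynonymous differences: 2 → different protein.

no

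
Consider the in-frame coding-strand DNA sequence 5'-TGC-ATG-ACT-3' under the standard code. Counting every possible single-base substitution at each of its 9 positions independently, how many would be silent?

4

Codon 1 (TGC, Cys): 1 synonymous substitution.
Codon 2 (ATG, Met): 0 synonymous substitutions.
Codon 3 (ACT, Thr): 3 synonymous substitutions.
Total: 1 + 0 + 3 = 4.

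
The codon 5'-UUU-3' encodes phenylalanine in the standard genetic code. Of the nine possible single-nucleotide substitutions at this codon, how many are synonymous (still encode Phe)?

1

Position 1: none → 0 synonymous.
Position 2: none → 0 synonymous.
Position 3: UUC → 1 synonymous.
Total: 0 + 0 + 1 = 1.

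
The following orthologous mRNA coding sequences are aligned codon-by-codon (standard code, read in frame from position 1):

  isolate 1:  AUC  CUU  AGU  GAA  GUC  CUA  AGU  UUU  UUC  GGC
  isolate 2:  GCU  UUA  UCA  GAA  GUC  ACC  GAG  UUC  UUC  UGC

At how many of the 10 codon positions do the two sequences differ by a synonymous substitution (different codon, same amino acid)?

3

Codon 1: AUC Ile / GCU Ala — nonsynonymous.
Codon 2: CUU Leu / UUA Leu — synonymous.
Codon 3: AGU Ser / UCA Ser — synonymous.
Codon 4: GAA Glu / GAA Glu — identical.
Codon 5: GUC Val / GUC Val — identical.
Codon 6: CUA Leu / ACC Thr — nonsynonymous.
Codon 7: AGU Ser / GAG Glu — nonsynonymous.
Codon 8: UUU Phe / UUC Phe — synonymous.
Codon 9: UUC Phe / UUC Phe — identical.
Codon 10: GGC Gly / UGC Cys — nonsynonymous.
Synonymous differences: 3.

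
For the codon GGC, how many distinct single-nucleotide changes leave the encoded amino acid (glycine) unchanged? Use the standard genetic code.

Position 1: none → 0 synonymous.
Position 2: none → 0 synonymous.
Position 3: GGT, GGA, GGG → 3 synonymous.
Total: 0 + 0 + 3 = 3.

3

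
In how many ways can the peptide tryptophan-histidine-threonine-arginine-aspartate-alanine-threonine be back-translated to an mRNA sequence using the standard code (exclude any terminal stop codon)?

Trp: 1 codon.
His: 2 codons.
Thr: 4 codons.
Arg: 6 codons.
Asp: 2 codons.
Ala: 4 codons.
Thr: 4 codons.
1 × 2 × 4 × 6 × 2 × 4 × 4 = 1536.

1536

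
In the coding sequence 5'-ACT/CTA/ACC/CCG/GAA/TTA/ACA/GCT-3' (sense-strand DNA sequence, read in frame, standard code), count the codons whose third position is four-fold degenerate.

6

Codon 1 ACT (Thr): third position 4-fold.
Codon 2 CTA (Leu): third position 4-fold.
Codon 3 ACC (Thr): third position 4-fold.
Codon 4 CCG (Pro): third position 4-fold.
Codon 5 GAA (Glu): third position 2-fold.
Codon 6 TTA (Leu): third position 2-fold.
Codon 7 ACA (Thr): third position 4-fold.
Codon 8 GCT (Ala): third position 4-fold.
Four-fold degenerate third positions: 6.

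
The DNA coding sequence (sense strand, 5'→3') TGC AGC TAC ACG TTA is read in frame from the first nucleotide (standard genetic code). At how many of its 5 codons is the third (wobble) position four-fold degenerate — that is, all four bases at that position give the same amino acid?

Codon 1 TGC (Cys): third position 2-fold.
Codon 2 AGC (Ser): third position 2-fold.
Codon 3 TAC (Tyr): third position 2-fold.
Codon 4 ACG (Thr): third position 4-fold.
Codon 5 TTA (Leu): third position 2-fold.
Four-fold degenerate third positions: 1.

1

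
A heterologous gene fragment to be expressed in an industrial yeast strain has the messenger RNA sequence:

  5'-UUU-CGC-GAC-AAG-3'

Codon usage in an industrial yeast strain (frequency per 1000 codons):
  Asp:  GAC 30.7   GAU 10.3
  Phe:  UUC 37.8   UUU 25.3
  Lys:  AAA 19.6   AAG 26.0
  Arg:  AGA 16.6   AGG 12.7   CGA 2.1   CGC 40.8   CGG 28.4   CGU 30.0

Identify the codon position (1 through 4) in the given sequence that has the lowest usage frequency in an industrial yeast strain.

Codon 1 UUU (Phe): 25.3 per 1000.
Codon 2 CGC (Arg): 40.8 per 1000.
Codon 3 GAC (Asp): 30.7 per 1000.
Codon 4 AAG (Lys): 26.0 per 1000.
Lowest frequency is 25.3 at codon 1.

1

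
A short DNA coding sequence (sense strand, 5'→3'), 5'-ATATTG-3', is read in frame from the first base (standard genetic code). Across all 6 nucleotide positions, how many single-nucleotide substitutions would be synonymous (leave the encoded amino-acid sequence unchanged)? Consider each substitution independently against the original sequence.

Codon 1 (ATA, Ile): 2 synonymous substitutions.
Codon 2 (TTG, Leu): 2 synonymous substitutions.
Total: 2 + 2 = 4.

4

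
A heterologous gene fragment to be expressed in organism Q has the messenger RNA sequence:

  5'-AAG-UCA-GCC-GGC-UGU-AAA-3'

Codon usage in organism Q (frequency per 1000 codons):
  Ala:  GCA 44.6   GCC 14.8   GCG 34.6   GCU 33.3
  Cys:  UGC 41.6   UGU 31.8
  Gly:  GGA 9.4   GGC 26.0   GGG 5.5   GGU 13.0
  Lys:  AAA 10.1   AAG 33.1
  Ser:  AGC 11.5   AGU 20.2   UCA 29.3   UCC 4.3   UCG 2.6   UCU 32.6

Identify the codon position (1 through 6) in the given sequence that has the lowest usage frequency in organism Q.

Codon 1 AAG (Lys): 33.1 per 1000.
Codon 2 UCA (Ser): 29.3 per 1000.
Codon 3 GCC (Ala): 14.8 per 1000.
Codon 4 GGC (Gly): 26.0 per 1000.
Codon 5 UGU (Cys): 31.8 per 1000.
Codon 6 AAA (Lys): 10.1 per 1000.
Lowest frequency is 10.1 at codon 6.

6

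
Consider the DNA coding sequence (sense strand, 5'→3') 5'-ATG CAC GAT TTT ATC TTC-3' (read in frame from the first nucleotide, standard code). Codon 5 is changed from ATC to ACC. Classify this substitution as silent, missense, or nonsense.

Position 14 falls in codon 5: ATC → Ile.
After the substitution the codon is ACC → Thr.
Ile ≠ Thr, so this is a missense mutation.

missense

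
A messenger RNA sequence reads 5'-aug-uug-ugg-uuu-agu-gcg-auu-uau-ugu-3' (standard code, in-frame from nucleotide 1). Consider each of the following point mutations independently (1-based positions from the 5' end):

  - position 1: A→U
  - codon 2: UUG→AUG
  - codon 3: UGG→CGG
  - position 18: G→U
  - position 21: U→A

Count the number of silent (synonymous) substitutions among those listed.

2

Codon 1: AUG (Met) → UUG (Leu) — missense.
Codon 2: UUG (Leu) → AUG (Met) — missense.
Codon 3: UGG (Trp) → CGG (Arg) — missense.
Codon 6: GCG (Ala) → GCU (Ala) — synonymous.
Codon 7: AUU (Ile) → AUA (Ile) — synonymous.
Synonymous: 2 of 5.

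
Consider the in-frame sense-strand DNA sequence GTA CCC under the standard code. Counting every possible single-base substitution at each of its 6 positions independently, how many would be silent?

6

Codon 1 (GTA, Val): 3 synonymous substitutions.
Codon 2 (CCC, Pro): 3 synonymous substitutions.
Total: 3 + 3 = 6.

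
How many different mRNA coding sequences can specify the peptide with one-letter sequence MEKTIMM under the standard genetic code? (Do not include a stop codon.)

48

Met: 1 codon.
Glu: 2 codons.
Lys: 2 codons.
Thr: 4 codons.
Ile: 3 codons.
Met: 1 codon.
Met: 1 codon.
1 × 2 × 2 × 4 × 3 × 1 × 1 = 48.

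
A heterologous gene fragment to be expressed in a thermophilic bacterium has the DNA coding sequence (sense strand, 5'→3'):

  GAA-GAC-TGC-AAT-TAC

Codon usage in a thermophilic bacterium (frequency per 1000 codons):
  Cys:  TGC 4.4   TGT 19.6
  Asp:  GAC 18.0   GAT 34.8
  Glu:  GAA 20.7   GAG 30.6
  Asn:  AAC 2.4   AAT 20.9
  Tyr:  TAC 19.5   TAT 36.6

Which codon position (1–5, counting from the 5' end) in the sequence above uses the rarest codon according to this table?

3

Codon 1 GAA (Glu): 20.7 per 1000.
Codon 2 GAC (Asp): 18.0 per 1000.
Codon 3 TGC (Cys): 4.4 per 1000.
Codon 4 AAT (Asn): 20.9 per 1000.
Codon 5 TAC (Tyr): 19.5 per 1000.
Lowest frequency is 4.4 at codon 3.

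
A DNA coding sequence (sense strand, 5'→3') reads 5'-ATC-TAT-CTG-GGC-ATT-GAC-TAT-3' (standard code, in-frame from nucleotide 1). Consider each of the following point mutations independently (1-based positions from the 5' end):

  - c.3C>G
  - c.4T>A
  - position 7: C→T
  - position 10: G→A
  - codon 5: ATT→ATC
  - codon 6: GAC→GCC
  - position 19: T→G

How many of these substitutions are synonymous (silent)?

2

Codon 1: ATC (Ile) → ATG (Met) — missense.
Codon 2: TAT (Tyr) → AAT (Asn) — missense.
Codon 3: CTG (Leu) → TTG (Leu) — synonymous.
Codon 4: GGC (Gly) → AGC (Ser) — missense.
Codon 5: ATT (Ile) → ATC (Ile) — synonymous.
Codon 6: GAC (Asp) → GCC (Ala) — missense.
Codon 7: TAT (Tyr) → GAT (Asp) — missense.
Synonymous: 2 of 7.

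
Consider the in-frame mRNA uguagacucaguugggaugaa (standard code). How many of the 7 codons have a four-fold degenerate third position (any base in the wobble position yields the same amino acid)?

1

Codon 1 UGU (Cys): third position 2-fold.
Codon 2 AGA (Arg): third position 2-fold.
Codon 3 CUC (Leu): third position 4-fold.
Codon 4 AGU (Ser): third position 2-fold.
Codon 5 UGG (Trp): third position 1-fold.
Codon 6 GAU (Asp): third position 2-fold.
Codon 7 GAA (Glu): third position 2-fold.
Four-fold degenerate third positions: 1.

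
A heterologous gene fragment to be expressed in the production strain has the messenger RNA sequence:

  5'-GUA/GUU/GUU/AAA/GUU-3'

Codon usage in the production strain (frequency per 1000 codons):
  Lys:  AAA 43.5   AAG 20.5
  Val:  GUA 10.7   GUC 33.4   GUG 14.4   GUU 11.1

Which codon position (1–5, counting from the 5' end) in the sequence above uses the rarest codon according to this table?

1

Codon 1 GUA (Val): 10.7 per 1000.
Codon 2 GUU (Val): 11.1 per 1000.
Codon 3 GUU (Val): 11.1 per 1000.
Codon 4 AAA (Lys): 43.5 per 1000.
Codon 5 GUU (Val): 11.1 per 1000.
Lowest frequency is 10.7 at codon 1.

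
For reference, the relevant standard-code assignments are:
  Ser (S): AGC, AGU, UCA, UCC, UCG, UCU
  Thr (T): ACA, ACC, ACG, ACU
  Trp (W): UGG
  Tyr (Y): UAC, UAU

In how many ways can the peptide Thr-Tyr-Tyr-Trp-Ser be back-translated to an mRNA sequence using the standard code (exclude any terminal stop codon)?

Thr: 4 codons.
Tyr: 2 codons.
Tyr: 2 codons.
Trp: 1 codon.
Ser: 6 codons.
4 × 2 × 2 × 1 × 6 = 96.

96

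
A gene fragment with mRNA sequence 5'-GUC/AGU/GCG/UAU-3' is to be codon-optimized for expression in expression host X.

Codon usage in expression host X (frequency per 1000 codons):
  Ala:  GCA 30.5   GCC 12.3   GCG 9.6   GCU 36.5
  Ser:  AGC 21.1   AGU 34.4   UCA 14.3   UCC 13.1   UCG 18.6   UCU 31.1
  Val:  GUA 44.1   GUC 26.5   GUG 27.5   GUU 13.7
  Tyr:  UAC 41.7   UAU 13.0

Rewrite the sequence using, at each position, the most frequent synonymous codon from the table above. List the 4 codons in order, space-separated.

GUA AGU GCU UAC

Codon 1 (Val): best is GUA at 44.1.
Codon 2 (Ser): best is AGU at 34.4.
Codon 3 (Ala): best is GCU at 36.5.
Codon 4 (Tyr): best is UAC at 41.7.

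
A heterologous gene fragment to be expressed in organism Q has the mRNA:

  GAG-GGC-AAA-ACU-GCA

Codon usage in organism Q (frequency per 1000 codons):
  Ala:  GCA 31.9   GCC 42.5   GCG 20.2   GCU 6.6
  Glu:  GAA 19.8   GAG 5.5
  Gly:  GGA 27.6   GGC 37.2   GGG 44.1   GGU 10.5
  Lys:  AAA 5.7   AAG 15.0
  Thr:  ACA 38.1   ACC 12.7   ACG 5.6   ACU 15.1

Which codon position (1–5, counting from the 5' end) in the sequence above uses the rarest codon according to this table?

1

Codon 1 GAG (Glu): 5.5 per 1000.
Codon 2 GGC (Gly): 37.2 per 1000.
Codon 3 AAA (Lys): 5.7 per 1000.
Codon 4 ACU (Thr): 15.1 per 1000.
Codon 5 GCA (Ala): 31.9 per 1000.
Lowest frequency is 5.5 at codon 1.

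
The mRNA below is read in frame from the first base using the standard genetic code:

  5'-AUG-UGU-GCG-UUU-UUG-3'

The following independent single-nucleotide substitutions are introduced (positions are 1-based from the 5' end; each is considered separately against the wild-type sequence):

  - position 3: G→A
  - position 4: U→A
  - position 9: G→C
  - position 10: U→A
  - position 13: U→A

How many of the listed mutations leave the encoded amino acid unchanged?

1

Codon 1: AUG (Met) → AUA (Ile) — missense.
Codon 2: UGU (Cys) → AGU (Ser) — missense.
Codon 3: GCG (Ala) → GCC (Ala) — synonymous.
Codon 4: UUU (Phe) → AUU (Ile) — missense.
Codon 5: UUG (Leu) → AUG (Met) — missense.
Synonymous: 1 of 5.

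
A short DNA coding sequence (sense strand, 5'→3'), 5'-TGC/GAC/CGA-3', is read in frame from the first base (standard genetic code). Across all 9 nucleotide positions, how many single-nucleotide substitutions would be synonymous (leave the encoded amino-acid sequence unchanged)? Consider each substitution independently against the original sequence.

6

Codon 1 (TGC, Cys): 1 synonymous substitution.
Codon 2 (GAC, Asp): 1 synonymous substitution.
Codon 3 (CGA, Arg): 4 synonymous substitutions.
Total: 1 + 1 + 4 = 6.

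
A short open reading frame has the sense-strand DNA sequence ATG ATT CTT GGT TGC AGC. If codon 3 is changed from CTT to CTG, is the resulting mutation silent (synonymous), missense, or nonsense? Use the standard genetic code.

Position 9 falls in codon 3: CTT → Leu.
After the substitution the codon is CTG → Leu.
Both encode Leu, so the change is synonymous.

silent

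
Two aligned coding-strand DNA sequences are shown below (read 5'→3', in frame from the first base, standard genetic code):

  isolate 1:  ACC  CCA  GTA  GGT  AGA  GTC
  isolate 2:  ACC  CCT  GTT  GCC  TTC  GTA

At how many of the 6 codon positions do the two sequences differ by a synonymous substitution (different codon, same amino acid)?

Codon 1: ACC Thr / ACC Thr — identical.
Codon 2: CCA Pro / CCT Pro — synonymous.
Codon 3: GTA Val / GTT Val — synonymous.
Codon 4: GGT Gly / GCC Ala — nonsynonymous.
Codon 5: AGA Arg / TTC Phe — nonsynonymous.
Codon 6: GTC Val / GTA Val — synonymous.
Synonymous differences: 3.

3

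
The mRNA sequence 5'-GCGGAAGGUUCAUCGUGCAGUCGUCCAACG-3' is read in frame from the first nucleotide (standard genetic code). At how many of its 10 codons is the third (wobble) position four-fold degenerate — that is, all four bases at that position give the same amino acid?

Codon 1 GCG (Ala): third position 4-fold.
Codon 2 GAA (Glu): third position 2-fold.
Codon 3 GGU (Gly): third position 4-fold.
Codon 4 UCA (Ser): third position 4-fold.
Codon 5 UCG (Ser): third position 4-fold.
Codon 6 UGC (Cys): third position 2-fold.
Codon 7 AGU (Ser): third position 2-fold.
Codon 8 CGU (Arg): third position 4-fold.
Codon 9 CCA (Pro): third position 4-fold.
Codon 10 ACG (Thr): third position 4-fold.
Four-fold degenerate third positions: 7.

7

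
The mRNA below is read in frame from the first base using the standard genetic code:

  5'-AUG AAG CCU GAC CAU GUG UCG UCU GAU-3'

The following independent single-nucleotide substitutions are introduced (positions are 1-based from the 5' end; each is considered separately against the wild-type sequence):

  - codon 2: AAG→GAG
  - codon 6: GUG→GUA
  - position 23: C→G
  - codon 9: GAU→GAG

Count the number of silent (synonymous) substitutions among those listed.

1

Codon 2: AAG (Lys) → GAG (Glu) — missense.
Codon 6: GUG (Val) → GUA (Val) — synonymous.
Codon 8: UCU (Ser) → UGU (Cys) — missense.
Codon 9: GAU (Asp) → GAG (Glu) — missense.
Synonymous: 1 of 4.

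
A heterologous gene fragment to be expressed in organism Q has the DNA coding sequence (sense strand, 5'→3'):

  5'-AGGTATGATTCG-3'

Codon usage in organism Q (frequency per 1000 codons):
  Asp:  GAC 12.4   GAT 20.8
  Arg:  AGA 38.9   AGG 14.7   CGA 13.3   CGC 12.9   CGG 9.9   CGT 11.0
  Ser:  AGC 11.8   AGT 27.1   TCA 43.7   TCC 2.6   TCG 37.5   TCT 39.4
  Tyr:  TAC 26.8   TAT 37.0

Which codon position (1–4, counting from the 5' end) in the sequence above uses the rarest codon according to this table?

Codon 1 AGG (Arg): 14.7 per 1000.
Codon 2 TAT (Tyr): 37.0 per 1000.
Codon 3 GAT (Asp): 20.8 per 1000.
Codon 4 TCG (Ser): 37.5 per 1000.
Lowest frequency is 14.7 at codon 1.

1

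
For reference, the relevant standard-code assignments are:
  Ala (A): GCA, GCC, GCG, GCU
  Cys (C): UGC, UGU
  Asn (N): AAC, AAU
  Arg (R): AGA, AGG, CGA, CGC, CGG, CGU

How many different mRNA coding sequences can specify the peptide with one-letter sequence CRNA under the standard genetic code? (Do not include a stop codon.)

96

Cys: 2 codons.
Arg: 6 codons.
Asn: 2 codons.
Ala: 4 codons.
2 × 6 × 2 × 4 = 96.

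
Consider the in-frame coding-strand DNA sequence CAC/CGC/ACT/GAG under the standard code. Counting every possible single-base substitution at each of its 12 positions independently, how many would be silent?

8

Codon 1 (CAC, His): 1 synonymous substitution.
Codon 2 (CGC, Arg): 3 synonymous substitutions.
Codon 3 (ACT, Thr): 3 synonymous substitutions.
Codon 4 (GAG, Glu): 1 synonymous substitution.
Total: 1 + 3 + 3 + 1 = 8.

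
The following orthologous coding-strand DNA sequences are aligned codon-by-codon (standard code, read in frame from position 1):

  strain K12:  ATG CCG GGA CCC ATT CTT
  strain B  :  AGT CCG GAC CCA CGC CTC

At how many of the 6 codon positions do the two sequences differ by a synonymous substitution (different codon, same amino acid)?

Codon 1: ATG Met / AGT Ser — nonsynonymous.
Codon 2: CCG Pro / CCG Pro — identical.
Codon 3: GGA Gly / GAC Asp — nonsynonymous.
Codon 4: CCC Pro / CCA Pro — synonymous.
Codon 5: ATT Ile / CGC Arg — nonsynonymous.
Codon 6: CTT Leu / CTC Leu — synonymous.
Synonymous differences: 2.

2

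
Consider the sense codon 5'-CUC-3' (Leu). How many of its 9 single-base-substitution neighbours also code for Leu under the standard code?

3

Position 1: none → 0 synonymous.
Position 2: none → 0 synonymous.
Position 3: CUU, CUA, CUG → 3 synonymous.
Total: 0 + 0 + 3 = 3.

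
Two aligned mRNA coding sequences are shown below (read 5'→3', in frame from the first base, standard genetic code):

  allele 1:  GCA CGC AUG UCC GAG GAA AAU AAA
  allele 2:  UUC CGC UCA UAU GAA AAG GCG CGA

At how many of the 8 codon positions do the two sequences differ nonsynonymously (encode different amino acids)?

Codon 1: GCA Ala / UUC Phe — nonsynonymous.
Codon 2: CGC Arg / CGC Arg — identical.
Codon 3: AUG Met / UCA Ser — nonsynonymous.
Codon 4: UCC Ser / UAU Tyr — nonsynonymous.
Codon 5: GAG Glu / GAA Glu — synonymous.
Codon 6: GAA Glu / AAG Lys — nonsynonymous.
Codon 7: AAU Asn / GCG Ala — nonsynonymous.
Codon 8: AAA Lys / CGA Arg — nonsynonymous.
Nonsynonymous differences: 6.

6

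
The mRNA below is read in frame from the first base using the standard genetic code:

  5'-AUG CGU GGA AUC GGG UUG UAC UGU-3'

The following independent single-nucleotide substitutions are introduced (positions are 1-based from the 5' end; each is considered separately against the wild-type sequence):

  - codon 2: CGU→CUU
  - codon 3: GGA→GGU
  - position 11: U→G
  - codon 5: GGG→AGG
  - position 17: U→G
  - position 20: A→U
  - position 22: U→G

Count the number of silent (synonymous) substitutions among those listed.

1

Codon 2: CGU (Arg) → CUU (Leu) — missense.
Codon 3: GGA (Gly) → GGU (Gly) — synonymous.
Codon 4: AUC (Ile) → AGC (Ser) — missense.
Codon 5: GGG (Gly) → AGG (Arg) — missense.
Codon 6: UUG (Leu) → UGG (Trp) — missense.
Codon 7: UAC (Tyr) → UUC (Phe) — missense.
Codon 8: UGU (Cys) → GGU (Gly) — missense.
Synonymous: 1 of 7.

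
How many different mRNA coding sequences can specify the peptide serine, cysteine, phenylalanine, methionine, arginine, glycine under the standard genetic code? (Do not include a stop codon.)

576

Ser: 6 codons.
Cys: 2 codons.
Phe: 2 codons.
Met: 1 codon.
Arg: 6 codons.
Gly: 4 codons.
6 × 2 × 2 × 1 × 6 × 4 = 576.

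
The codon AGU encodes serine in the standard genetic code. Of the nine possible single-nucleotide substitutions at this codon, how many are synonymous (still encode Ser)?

1

Position 1: none → 0 synonymous.
Position 2: none → 0 synonymous.
Position 3: AGC → 1 synonymous.
Total: 0 + 0 + 1 = 1.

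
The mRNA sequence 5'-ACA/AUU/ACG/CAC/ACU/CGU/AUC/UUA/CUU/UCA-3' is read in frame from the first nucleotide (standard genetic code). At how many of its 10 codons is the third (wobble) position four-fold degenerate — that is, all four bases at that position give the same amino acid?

Codon 1 ACA (Thr): third position 4-fold.
Codon 2 AUU (Ile): third position 3-fold.
Codon 3 ACG (Thr): third position 4-fold.
Codon 4 CAC (His): third position 2-fold.
Codon 5 ACU (Thr): third position 4-fold.
Codon 6 CGU (Arg): third position 4-fold.
Codon 7 AUC (Ile): third position 3-fold.
Codon 8 UUA (Leu): third position 2-fold.
Codon 9 CUU (Leu): third position 4-fold.
Codon 10 UCA (Ser): third position 4-fold.
Four-fold degenerate third positions: 6.

6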